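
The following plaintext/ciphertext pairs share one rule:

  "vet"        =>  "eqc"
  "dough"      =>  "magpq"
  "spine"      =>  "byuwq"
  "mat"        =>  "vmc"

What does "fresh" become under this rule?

oaqbq

The shift depends on letter class: consonant v→e is +9, but vowel e→q is +12. The rule splits by letter class: vowels +12, consonants +9.
Applying it to fresh: f(cons)+9=o, r(cons)+9=a, e(vowel)+12=q, s(cons)+9=b, h(cons)+9=q.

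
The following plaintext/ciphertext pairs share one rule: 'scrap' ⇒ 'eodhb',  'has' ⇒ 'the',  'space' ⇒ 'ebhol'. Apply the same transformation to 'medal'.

The shift depends on letter class: consonant s→e is +12, but vowel a→h is +7. Two shifts are in play — +7 for a/e/i/o/u, +12 for every other letter.
For medal: m(cons)+12=y, e(vowel)+7=l, d(cons)+12=p, a(vowel)+7=h, l(cons)+12=x.

ylphx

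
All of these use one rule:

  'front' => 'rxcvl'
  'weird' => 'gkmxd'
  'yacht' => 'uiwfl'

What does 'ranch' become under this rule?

Each letter's alphabet position (a=0..z=25) is mapped through 7·x+8 mod 26 — an affine cipher.
On ranch: r(17)→7·17+8≡23=x; a(0)→7·0+8≡8=i; n(13)→7·13+8≡21=v; c(2)→7·2+8≡22=w; h(7)→7·7+8≡5=f (all mod 26).

xivwf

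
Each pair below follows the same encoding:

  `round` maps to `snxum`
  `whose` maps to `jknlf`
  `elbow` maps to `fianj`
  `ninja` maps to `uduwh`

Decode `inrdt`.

Each letter's alphabet position (a=0..z=25) is mapped through 19·x+7 mod 26 — an affine cipher.
Undoing it on inrdt: i(8)→11·(8−7)≡11=l; n(13)→11·(13−7)≡14=o; r(17)→11·(17−7)≡6=g; d(3)→11·(3−7)≡8=i; t(19)→11·(19−7)≡2=c (all mod 26).

logic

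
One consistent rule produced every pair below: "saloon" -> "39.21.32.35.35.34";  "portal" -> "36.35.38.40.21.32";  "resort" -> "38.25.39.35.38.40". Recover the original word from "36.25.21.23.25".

peace

s is letter #19 and maps to 39: an offset of 20. Each letter is replaced by its alphabet position (a=1..z=26) + 20.
Decoding 36.25.21.23.25: 36→(36−20)÷1=16=p, 25→(25−20)÷1=5=e, 21→(21−20)÷1=1=a, 23→(23−20)÷1=3=c, 25→(25−20)÷1=5=e.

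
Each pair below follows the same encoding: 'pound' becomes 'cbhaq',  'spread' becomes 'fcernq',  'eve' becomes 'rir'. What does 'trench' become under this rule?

Compare letters: p→c is +13, o→b is +13, u→h is +13 — a constant shift. This is a Caesar cipher with shift 13.
Applying it to trench: t+13=g, r+13=e, e+13=r, n+13=a, c+13=p, h+13=u.

gerapu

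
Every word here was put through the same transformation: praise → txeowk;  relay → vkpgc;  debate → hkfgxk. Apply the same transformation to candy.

The shifts repeat in a cycle of length 2: positions 0,1,… shift by +4, +6, then the pattern repeats.
For candy: c+4=g, a+6=g, n+4=r, d+6=j, y+4=c.

ggrjc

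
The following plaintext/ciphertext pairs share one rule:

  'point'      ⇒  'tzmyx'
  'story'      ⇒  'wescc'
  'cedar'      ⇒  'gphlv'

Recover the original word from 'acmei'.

write

Shifts by position in point: pos 0: p→t (+4), pos 1: o→z (+11), pos 2: i→m (+4), pos 3: n→y (+11) — repeating every 2. A repeating key of period 2 is used — shifts +4, +11 over and over.
Decoding acmei: a−4=w, c−11=r, m−4=i, e−11=t, i−4=e.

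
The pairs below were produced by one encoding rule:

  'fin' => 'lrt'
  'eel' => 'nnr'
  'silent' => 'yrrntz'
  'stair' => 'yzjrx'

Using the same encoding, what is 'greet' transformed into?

The shift depends on letter class: consonant f→l is +6, but vowel i→r is +9. Two shifts are in play — +9 for a/e/i/o/u, +6 for every other letter.
For greet: g(cons)+6=m, r(cons)+6=x, e(vowel)+9=n, e(vowel)+9=n, t(cons)+6=z.

mxnnz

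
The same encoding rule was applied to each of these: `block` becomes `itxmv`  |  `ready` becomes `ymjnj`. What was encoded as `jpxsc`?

choir

In block: b→i is +7, l→t is +8, o→x is +9, c→m is +10 — the shift increases by 1 each position. Each letter shifts forward by (position + 7), i.e. 7, 8, 9, … — the shift grows by one for each successive letter.
Reversing it on jpxsc: j−7=c, p−8=h, x−9=o, s−10=i, c−11=r.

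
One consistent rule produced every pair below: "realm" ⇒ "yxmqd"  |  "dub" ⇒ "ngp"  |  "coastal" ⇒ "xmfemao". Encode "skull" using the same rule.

Two steps: reverse the string, then apply a Caesar shift of +12.
Applying it to skull: reverse → lluks; then shift: l+12=x, l+12=x, u+12=g, k+12=w, s+12=e.

xxgwe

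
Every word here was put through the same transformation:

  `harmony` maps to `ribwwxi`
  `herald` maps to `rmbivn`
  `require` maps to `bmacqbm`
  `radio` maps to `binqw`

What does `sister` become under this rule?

cqcdmb

The rule splits by letter class: vowels +8, consonants +10.
Applying it to sister: s(cons)+10=c, i(vowel)+8=q, s(cons)+10=c, t(cons)+10=d, e(vowel)+8=m, r(cons)+10=b.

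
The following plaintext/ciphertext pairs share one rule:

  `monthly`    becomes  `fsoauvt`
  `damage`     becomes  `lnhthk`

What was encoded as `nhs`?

lag

The output letters match the input read backwards, each shifted +7: monthly reversed is ylhtnom. The word is reversed, then every letter is shifted forward by 7.
Undoing it on nhs: shift back: n−7=g, h−7=a, s−7=l → gal; then reverse → lag.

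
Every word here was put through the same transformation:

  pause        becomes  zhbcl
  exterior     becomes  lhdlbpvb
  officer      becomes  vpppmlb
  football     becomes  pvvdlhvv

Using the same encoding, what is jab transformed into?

Vowels shift forward by 7 and consonants shift forward by 10.
On jab: j(cons)+10=t, a(vowel)+7=h, b(cons)+10=l.

thl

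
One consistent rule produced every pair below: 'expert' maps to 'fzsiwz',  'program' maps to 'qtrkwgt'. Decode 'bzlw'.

axis

The shift increases by 1 at each position, starting from +1: 1, 2, 3, ….
Reversing it on bzlw: b−1=a, z−2=x, l−3=i, w−4=s.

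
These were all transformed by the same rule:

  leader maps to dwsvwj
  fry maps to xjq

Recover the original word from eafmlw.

minute

Compare letters: l→d is +18, e→w is +18, a→s is +18 — a constant shift. It's a constant shift of +18 (ROT18).
Decoding eafmlw: e−18=m, a−18=i, f−18=n, m−18=u, l−18=t, w−18=e.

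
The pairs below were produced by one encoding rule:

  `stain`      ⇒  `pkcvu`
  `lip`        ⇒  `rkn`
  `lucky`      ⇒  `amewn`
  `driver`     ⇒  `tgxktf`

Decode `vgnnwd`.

The word is reversed, then every letter is shifted forward by 2.
Undoing it on vgnnwd: shift back: v−2=t, g−2=e, n−2=l, n−2=l, w−2=u, d−2=b → tellub; then reverse → bullet.

bullet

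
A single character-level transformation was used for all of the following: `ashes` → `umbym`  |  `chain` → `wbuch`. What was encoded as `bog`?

hum

Each letter is shifted forward by 20 in the alphabet (a Caesar shift of +20).
Undoing it on bog: b−20=h, o−20=u, g−20=m.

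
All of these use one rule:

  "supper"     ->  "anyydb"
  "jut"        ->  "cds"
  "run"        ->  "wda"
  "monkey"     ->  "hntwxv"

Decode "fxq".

how

Two steps: reverse the string, then apply a Caesar shift of +9.
Reversing it on fxq: shift back: f−9=w, x−9=o, q−9=h → woh; then reverse → how.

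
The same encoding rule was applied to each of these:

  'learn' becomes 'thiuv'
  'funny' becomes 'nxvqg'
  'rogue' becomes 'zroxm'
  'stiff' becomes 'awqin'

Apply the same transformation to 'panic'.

xdvlk

Shifts by position in learn: pos 0: l→t (+8), pos 1: e→h (+3), pos 2: a→i (+8), pos 3: r→u (+3) — repeating every 2. A repeating key of period 2 is used — shifts +8, +3 over and over.
On panic: p+8=x, a+3=d, n+8=v, i+3=l, c+8=k.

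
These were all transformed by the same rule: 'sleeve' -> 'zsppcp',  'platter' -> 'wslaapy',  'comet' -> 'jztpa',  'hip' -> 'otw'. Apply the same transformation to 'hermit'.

opytta

The shift depends on letter class: consonant s→z is +7, but vowel e→p is +11. The rule splits by letter class: vowels +11, consonants +7.
On hermit: h(cons)+7=o, e(vowel)+11=p, r(cons)+7=y, m(cons)+7=t, i(vowel)+11=t, t(cons)+7=a.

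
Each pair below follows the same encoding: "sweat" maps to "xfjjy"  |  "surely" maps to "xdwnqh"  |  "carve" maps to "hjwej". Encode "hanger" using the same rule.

mjspja

The shifts repeat in a cycle of length 2: positions 0,1,… shift by +5, +9, then the pattern repeats.
Applying it to hanger: h+5=m, a+9=j, n+5=s, g+9=p, e+5=j, r+9=a.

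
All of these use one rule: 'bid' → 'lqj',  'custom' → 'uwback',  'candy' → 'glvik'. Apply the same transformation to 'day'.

The output letters match the input read backwards, each shifted +8: bid reversed is dib. Read the word backwards and shift each letter +8.
Applying it to day: reverse → yad; then shift: y+8=g, a+8=i, d+8=l.

gil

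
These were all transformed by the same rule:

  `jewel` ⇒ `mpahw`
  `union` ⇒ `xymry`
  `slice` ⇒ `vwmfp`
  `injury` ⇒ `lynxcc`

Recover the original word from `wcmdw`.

Shifts by position in jewel: pos 0: j→m (+3), pos 1: e→p (+11), pos 2: w→a (+4), pos 3: e→h (+3), pos 4: l→w (+11) — repeating every 3. It's a Vigenère-style cipher with numeric key [3,11,4]: position i shifts by key[i mod 3].
Undoing it on wcmdw: w−3=t, c−11=r, m−4=i, d−3=a, w−11=l.

trial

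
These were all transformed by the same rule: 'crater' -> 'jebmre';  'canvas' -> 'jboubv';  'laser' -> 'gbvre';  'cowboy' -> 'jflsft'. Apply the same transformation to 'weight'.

c(2)→j(9) and r(17)→e(4) fit y≡17x+1 (mod 26); the inverse of 17 mod 26 is 23. Treating letters as 0–25, the rule is x ↦ 17x + 1 (mod 26).
Applying it to weight: w(22)→17·22+1≡11=l; e(4)→17·4+1≡17=r; i(8)→17·8+1≡7=h; g(6)→17·6+1≡25=z; h(7)→17·7+1≡16=q; t(19)→17·19+1≡12=m (all mod 26).

lrhzqm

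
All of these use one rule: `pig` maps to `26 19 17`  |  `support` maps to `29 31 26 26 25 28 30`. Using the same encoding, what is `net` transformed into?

p is letter #16 and maps to 26: an offset of 10. Letters become their 1-based position plus 10 (so a→11, b→12, …).
For net: n=14→24, e=5→15, t=20→30.

24 15 30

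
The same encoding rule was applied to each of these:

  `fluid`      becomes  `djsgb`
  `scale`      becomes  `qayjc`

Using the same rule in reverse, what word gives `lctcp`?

Compare letters: f→d is +24, l→j is +24, u→s is +24 — a constant shift. It's a constant shift of +24 (ROT24).
Reversing it on lctcp: l−24=n, c−24=e, t−24=v, c−24=e, p−24=r.

never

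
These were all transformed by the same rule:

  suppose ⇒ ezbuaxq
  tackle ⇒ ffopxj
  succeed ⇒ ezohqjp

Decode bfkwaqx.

Shifts by position in suppose: pos 0: s→e (+12), pos 1: u→z (+5), pos 2: p→b (+12), pos 3: p→u (+5) — repeating every 2. The shifts repeat in a cycle of length 2: positions 0,1,… shift by +12, +5, then the pattern repeats.
Reversing it on bfkwaqx: b−12=p, f−5=a, k−12=y, w−5=r, a−12=o, q−5=l, x−12=l.

payroll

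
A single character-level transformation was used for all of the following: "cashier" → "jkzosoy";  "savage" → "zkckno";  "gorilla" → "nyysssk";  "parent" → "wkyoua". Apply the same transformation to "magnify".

The rule splits by letter class: vowels +10, consonants +7.
Applying it to magnify: m(cons)+7=t, a(vowel)+10=k, g(cons)+7=n, n(cons)+7=u, i(vowel)+10=s, f(cons)+7=m, y(cons)+7=f.

tknusmf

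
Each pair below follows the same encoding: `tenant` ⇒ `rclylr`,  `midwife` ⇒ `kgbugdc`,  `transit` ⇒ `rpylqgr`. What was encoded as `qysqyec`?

sausage

Compare letters: t→r is +24, e→c is +24, n→l is +24 — a constant shift. It's a constant shift of +24 (ROT24).
Decoding qysqyec: q−24=s, y−24=a, s−24=u, q−24=s, y−24=a, e−24=g, c−24=e.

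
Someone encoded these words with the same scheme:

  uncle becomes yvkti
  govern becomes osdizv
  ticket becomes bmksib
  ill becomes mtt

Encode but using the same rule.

jyb

The shift depends on letter class: consonant n→v is +8, but vowel u→y is +4. Vowels shift forward by 4 and consonants shift forward by 8.
For but: b(cons)+8=j, u(vowel)+4=y, t(cons)+8=b.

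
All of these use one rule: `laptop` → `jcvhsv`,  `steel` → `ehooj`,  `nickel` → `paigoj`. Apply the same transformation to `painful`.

This is an affine cipher: with a=0,…,z=25, each position x becomes (3x+2) mod 26.
Applying it to painful: p(15)→3·15+2≡21=v; a(0)→3·0+2≡2=c; i(8)→3·8+2≡0=a; n(13)→3·13+2≡15=p; f(5)→3·5+2≡17=r; u(20)→3·20+2≡10=k; l(11)→3·11+2≡9=j (all mod 26).

vcaprkj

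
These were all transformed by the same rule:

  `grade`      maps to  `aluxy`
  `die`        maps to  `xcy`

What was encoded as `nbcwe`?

thick

Every letter moves 20 places later in the alphabet, wrapping around z→a.
Reversing it on nbcwe: n−20=t, b−20=h, c−20=i, w−20=c, e−20=k.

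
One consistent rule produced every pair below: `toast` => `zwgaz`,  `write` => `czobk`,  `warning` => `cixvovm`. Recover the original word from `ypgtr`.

shall

Shifts by position in toast: pos 0: t→z (+6), pos 1: o→w (+8), pos 2: a→g (+6), pos 3: s→a (+8) — repeating every 2. The shifts repeat in a cycle of length 2: positions 0,1,… shift by +6, +8, then the pattern repeats.
Undoing it on ypgtr: y−6=s, p−8=h, g−6=a, t−8=l, r−6=l.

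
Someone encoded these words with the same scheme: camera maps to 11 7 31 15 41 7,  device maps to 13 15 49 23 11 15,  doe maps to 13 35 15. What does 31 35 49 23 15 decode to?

c(#3)→11 and a(#1)→7: differences scale by 2, so n = 2·pos + 5. The formula is n = 2×(alphabet index, a=1) + 5.
Undoing it on 31 35 49 23 15: 31→(31−5)÷2=13=m, 35→(35−5)÷2=15=o, 49→(49−5)÷2=22=v, 23→(23−5)÷2=9=i, 15→(15−5)÷2=5=e.

movie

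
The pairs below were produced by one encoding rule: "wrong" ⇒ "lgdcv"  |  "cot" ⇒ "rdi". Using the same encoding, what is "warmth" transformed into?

lpgbiw

Compare letters: w→l is +15, r→g is +15, o→d is +15 — a constant shift. Every letter moves 15 places later in the alphabet, wrapping around z→a.
For warmth: w+15=l, a+15=p, r+15=g, m+15=b, t+15=i, h+15=w.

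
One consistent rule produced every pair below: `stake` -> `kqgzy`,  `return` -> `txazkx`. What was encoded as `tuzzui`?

cotton

Read the word backwards and shift each letter +6.
Undoing it on tuzzui: shift back: t−6=n, u−6=o, z−6=t, z−6=t, u−6=o, i−6=c → nottoc; then reverse → cotton.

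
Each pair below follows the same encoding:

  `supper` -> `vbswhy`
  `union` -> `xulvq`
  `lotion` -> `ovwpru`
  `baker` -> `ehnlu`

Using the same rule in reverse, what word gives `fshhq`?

A repeating key of period 2 is used — shifts +3, +7 over and over.
Decoding fshhq: f−3=c, s−7=l, h−3=e, h−7=a, q−3=n.

clean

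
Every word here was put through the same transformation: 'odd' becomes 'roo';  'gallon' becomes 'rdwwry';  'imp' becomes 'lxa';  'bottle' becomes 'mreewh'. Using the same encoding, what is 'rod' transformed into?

cro

The shift depends on letter class: consonant d→o is +11, but vowel o→r is +3. The rule splits by letter class: vowels +3, consonants +11.
Applying it to rod: r(cons)+11=c, o(vowel)+3=r, d(cons)+11=o.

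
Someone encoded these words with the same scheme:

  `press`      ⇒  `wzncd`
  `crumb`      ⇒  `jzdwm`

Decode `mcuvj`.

In press: p→w is +7, r→z is +8, e→n is +9, s→c is +10 — the shift increases by 1 each position. The shift increases by 1 at each position, starting from +7: 7, 8, 9, ….
Decoding mcuvj: m−7=f, c−8=u, u−9=l, v−10=l, j−11=y.

fully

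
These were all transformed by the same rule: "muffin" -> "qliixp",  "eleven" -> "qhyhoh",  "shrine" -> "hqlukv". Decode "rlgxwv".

studio

The output letters match the input read backwards, each shifted +3: muffin reversed is niffum. The word is reversed, then every letter is shifted forward by 3.
Reversing it on rlgxwv: shift back: r−3=o, l−3=i, g−3=d, x−3=u, w−3=t, v−3=s → oiduts; then reverse → studio.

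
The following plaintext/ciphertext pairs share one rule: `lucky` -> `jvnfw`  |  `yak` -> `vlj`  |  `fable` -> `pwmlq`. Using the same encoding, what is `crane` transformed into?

The word is reversed, then every letter is shifted forward by 11.
For crane: reverse → enarc; then shift: e+11=p, n+11=y, a+11=l, r+11=c, c+11=n.

pylcn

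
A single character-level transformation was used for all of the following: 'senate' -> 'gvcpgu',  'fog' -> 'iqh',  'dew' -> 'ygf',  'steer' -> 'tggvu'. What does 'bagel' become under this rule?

ngicd

Two steps: reverse the string, then apply a Caesar shift of +2.
Applying it to bagel: reverse → legab; then shift: l+2=n, e+2=g, g+2=i, a+2=c, b+2=d.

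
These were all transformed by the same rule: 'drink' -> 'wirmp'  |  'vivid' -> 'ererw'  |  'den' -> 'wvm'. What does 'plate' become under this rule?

kozgv

Each pair mirrors across the alphabet (d↔w, r↔i, i↔r): positions sum to 25. Each letter is replaced by its mirror in the alphabet: a↔z, b↔y, c↔x, and so on (the Atbash cipher).
Applying it to plate: p↔k, l↔o, a↔z, t↔g, e↔v.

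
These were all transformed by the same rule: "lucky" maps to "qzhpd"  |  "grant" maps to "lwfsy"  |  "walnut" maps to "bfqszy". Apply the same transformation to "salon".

Compare letters: l→q is +5, u→z is +5, c→h is +5 — a constant shift. This is a Caesar cipher with shift 5.
Applying it to salon: s+5=x, a+5=f, l+5=q, o+5=t, n+5=s.

xfqts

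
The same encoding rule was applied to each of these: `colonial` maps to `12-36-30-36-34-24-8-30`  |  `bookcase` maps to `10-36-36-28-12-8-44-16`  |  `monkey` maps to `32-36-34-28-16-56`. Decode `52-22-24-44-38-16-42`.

c(#3)→12 and o(#15)→36: differences scale by 2, so n = 2·pos + 6. The formula is n = 2×(alphabet index, a=1) + 6.
Reversing it on 52-22-24-44-38-16-42: 52→(52−6)÷2=23=w, 22→(22−6)÷2=8=h, 24→(24−6)÷2=9=i, 44→(44−6)÷2=19=s, 38→(38−6)÷2=16=p, 16→(16−6)÷2=5=e, 42→(42−6)÷2=18=r.

whisper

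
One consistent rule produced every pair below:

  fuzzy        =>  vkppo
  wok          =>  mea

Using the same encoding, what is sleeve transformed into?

Compare letters: f→v is +16, u→k is +16, z→p is +16 — a constant shift. It's a constant shift of +16 (ROT16).
Applying it to sleeve: s+16=i, l+16=b, e+16=u, e+16=u, v+16=l, e+16=u.

ibuulu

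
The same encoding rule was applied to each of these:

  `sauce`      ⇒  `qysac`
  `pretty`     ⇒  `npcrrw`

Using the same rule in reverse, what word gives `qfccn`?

sheep

Compare letters: s→q is +24, a→y is +24, u→s is +24 — a constant shift. It's a constant shift of +24 (ROT24).
Undoing it on qfccn: q−24=s, f−24=h, c−24=e, c−24=e, n−24=p.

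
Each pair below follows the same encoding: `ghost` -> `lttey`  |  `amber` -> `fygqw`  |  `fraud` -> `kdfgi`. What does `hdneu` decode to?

crisp

Shifts by position in ghost: pos 0: g→l (+5), pos 1: h→t (+12), pos 2: o→t (+5), pos 3: s→e (+12) — repeating every 2. It's a Vigenère-style cipher with numeric key [5,12]: position i shifts by key[i mod 2].
Decoding hdneu: h−5=c, d−12=r, n−5=i, e−12=s, u−5=p.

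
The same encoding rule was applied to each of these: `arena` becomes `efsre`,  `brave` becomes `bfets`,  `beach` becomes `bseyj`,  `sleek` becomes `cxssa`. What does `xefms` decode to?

This is an affine cipher: with a=0,…,z=25, each position x becomes (23x+4) mod 26.
Undoing it on xefms: x(23)→17·(23−4)≡11=l; e(4)→17·(4−4)≡0=a; f(5)→17·(5−4)≡17=r; m(12)→17·(12−4)≡6=g; s(18)→17·(18−4)≡4=e (all mod 26).

large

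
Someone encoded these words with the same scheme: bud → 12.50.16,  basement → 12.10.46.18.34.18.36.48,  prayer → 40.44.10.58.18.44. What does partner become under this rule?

40.10.44.48.36.18.44

b(#2)→12 and u(#21)→50: differences scale by 2, so n = 2·pos + 8. The formula is n = 2×(alphabet index, a=1) + 8.
Applying it to partner: p=16→40, a=1→10, r=18→44, t=20→48, n=14→36, e=5→18, r=18→44.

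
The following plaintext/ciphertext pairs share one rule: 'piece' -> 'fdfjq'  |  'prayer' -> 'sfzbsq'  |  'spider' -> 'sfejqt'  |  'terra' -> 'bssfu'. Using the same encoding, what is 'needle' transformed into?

fmeffo

Two steps: reverse the string, then apply a Caesar shift of +1.
For needle: reverse → eldeen; then shift: e+1=f, l+1=m, d+1=e, e+1=f, e+1=f, n+1=o.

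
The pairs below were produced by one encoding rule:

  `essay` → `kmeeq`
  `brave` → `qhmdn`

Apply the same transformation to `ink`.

The output letters match the input read backwards, each shifted +12: essay reversed is yasse. Two steps: reverse the string, then apply a Caesar shift of +12.
Applying it to ink: reverse → kni; then shift: k+12=w, n+12=z, i+12=u.

wzu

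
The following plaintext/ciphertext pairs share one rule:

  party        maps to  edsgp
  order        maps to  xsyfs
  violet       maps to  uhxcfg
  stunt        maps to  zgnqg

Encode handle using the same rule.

adqycf

p(15)→e(4) and a(0)→d(3) fit y≡7x+3 (mod 26); the inverse of 7 mod 26 is 15. This is an affine cipher: with a=0,…,z=25, each position x becomes (7x+3) mod 26.
On handle: h(7)→7·7+3≡0=a; a(0)→7·0+3≡3=d; n(13)→7·13+3≡16=q; d(3)→7·3+3≡24=y; l(11)→7·11+3≡2=c; e(4)→7·4+3≡5=f (all mod 26).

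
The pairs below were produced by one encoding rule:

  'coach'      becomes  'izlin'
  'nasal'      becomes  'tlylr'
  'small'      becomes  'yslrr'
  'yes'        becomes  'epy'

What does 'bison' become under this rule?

The shift depends on letter class: consonant c→i is +6, but vowel o→z is +11. Two shifts are in play — +11 for a/e/i/o/u, +6 for every other letter.
Applying it to bison: b(cons)+6=h, i(vowel)+11=t, s(cons)+6=y, o(vowel)+11=z, n(cons)+6=t.

htyzt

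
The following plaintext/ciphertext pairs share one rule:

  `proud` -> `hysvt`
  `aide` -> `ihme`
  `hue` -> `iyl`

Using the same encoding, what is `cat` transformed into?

The output letters match the input read backwards, each shifted +4: proud reversed is duorp. Two steps: reverse the string, then apply a Caesar shift of +4.
On cat: reverse → tac; then shift: t+4=x, a+4=e, c+4=g.

xeg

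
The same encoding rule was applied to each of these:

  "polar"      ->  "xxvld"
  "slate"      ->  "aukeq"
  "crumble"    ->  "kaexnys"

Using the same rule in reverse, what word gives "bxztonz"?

topical

In polar: p→x is +8, o→x is +9, l→v is +10, a→l is +11 — the shift increases by 1 each position. The shift increases by 1 at each position, starting from +8: 8, 9, 10, ….
Reversing it on bxztonz: b−8=t, x−9=o, z−10=p, t−11=i, o−12=c, n−13=a, z−14=l.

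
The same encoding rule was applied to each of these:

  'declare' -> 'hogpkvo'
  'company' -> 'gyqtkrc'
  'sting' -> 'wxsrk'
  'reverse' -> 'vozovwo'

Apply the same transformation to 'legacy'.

pokkgc

The shift depends on letter class: consonant d→h is +4, but vowel e→o is +10. The rule splits by letter class: vowels +10, consonants +4.
For legacy: l(cons)+4=p, e(vowel)+10=o, g(cons)+4=k, a(vowel)+10=k, c(cons)+4=g, y(cons)+4=c.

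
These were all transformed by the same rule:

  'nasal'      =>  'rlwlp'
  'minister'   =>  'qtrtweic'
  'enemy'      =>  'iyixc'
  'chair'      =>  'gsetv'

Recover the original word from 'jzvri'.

forge

The shifts repeat in a cycle of length 2: positions 0,1,… shift by +4, +11, then the pattern repeats.
Undoing it on jzvri: j−4=f, z−11=o, v−4=r, r−11=g, i−4=e.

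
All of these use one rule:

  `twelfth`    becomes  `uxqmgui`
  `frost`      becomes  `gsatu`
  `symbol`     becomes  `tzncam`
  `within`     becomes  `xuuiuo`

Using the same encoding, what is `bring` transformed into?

The shift depends on letter class: consonant t→u is +1, but vowel e→q is +12. Two shifts are in play — +12 for a/e/i/o/u, +1 for every other letter.
For bring: b(cons)+1=c, r(cons)+1=s, i(vowel)+12=u, n(cons)+1=o, g(cons)+1=h.

csuoh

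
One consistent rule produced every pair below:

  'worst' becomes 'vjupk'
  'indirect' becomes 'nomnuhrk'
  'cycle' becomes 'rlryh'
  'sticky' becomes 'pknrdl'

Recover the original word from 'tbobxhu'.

Each letter's alphabet position (a=0..z=25) is mapped through 21·x+1 mod 26 — an affine cipher.
Undoing it on tbobxhu: t(19)→5·(19−1)≡12=m; b(1)→5·(1−1)≡0=a; o(14)→5·(14−1)≡13=n; b(1)→5·(1−1)≡0=a; x(23)→5·(23−1)≡6=g; h(7)→5·(7−1)≡4=e; u(20)→5·(20−1)≡17=r (all mod 26).

manager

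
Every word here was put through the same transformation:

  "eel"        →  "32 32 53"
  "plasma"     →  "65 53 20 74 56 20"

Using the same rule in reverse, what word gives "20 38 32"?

e(#5)→32 and e(#5)→32: differences scale by 3, so n = 3·pos + 17. Each letter becomes 3×(its alphabet position, a=1..z=26) + 17.
Decoding 20 38 32: 20→(20−17)÷3=1=a, 38→(38−17)÷3=7=g, 32→(32−17)÷3=5=e.

age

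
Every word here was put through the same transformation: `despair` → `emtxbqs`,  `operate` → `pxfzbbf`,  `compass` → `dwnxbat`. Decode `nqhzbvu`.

Shifts by position in despair: pos 0: d→e (+1), pos 1: e→m (+8), pos 2: s→t (+1), pos 3: p→x (+8) — repeating every 2. It's a Vigenère-style cipher with numeric key [1,8]: position i shifts by key[i mod 2].
Undoing it on nqhzbvu: n−1=m, q−8=i, h−1=g, z−8=r, b−1=a, v−8=n, u−1=t.

migrant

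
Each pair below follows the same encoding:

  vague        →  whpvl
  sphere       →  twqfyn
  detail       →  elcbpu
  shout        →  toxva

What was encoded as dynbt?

cream

Shifts by position in vague: pos 0: v→w (+1), pos 1: a→h (+7), pos 2: g→p (+9), pos 3: u→v (+1), pos 4: e→l (+7) — repeating every 3. A repeating key of period 3 is used — shifts +1, +7, +9 over and over.
Decoding dynbt: d−1=c, y−7=r, n−9=e, b−1=a, t−7=m.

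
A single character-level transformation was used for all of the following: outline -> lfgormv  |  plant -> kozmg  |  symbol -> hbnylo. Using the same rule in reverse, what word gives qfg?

jut

Each pair mirrors across the alphabet (o↔l, u↔f, t↔g): positions sum to 25. This is the alphabet-reversal cipher (Atbash): a becomes z, b becomes y, etc.
Undoing it on qfg: q↔j, f↔u, g↔t.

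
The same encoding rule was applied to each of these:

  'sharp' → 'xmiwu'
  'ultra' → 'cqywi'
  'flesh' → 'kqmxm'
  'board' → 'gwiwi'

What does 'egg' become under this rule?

mll

The shift depends on letter class: consonant s→x is +5, but vowel a→i is +8. Two shifts are in play — +8 for a/e/i/o/u, +5 for every other letter.
For egg: e(vowel)+8=m, g(cons)+5=l, g(cons)+5=l.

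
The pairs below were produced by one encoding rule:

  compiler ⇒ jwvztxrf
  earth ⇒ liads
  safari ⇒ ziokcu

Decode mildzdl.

factory

In compiler: c→j is +7, o→w is +8, m→v is +9, p→z is +10 — the shift increases by 1 each position. Each letter shifts forward by (position + 7), i.e. 7, 8, 9, … — the shift grows by one for each successive letter.
Undoing it on mildzdl: m−7=f, i−8=a, l−9=c, d−10=t, z−11=o, d−12=r, l−13=y.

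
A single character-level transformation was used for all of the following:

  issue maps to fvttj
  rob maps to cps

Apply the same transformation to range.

fhobs

The output letters match the input read backwards, each shifted +1: issue reversed is eussi. Two steps: reverse the string, then apply a Caesar shift of +1.
On range: reverse → egnar; then shift: e+1=f, g+1=h, n+1=o, a+1=b, r+1=s.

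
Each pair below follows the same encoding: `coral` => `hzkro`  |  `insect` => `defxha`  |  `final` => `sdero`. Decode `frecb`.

sandy

c(2)→h(7) and o(14)→z(25) fit y≡21x+17 (mod 26); the inverse of 21 mod 26 is 5. This is an affine cipher: with a=0,…,z=25, each position x becomes (21x+17) mod 26.
Decoding frecb: f(5)→5·(5−17)≡18=s; r(17)→5·(17−17)≡0=a; e(4)→5·(4−17)≡13=n; c(2)→5·(2−17)≡3=d; b(1)→5·(1−17)≡24=y (all mod 26).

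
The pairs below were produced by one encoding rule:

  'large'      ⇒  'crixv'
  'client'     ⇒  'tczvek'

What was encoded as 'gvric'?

pearl

It's a constant shift of +17 (ROT17).
Reversing it on gvric: g−17=p, v−17=e, r−17=a, i−17=r, c−17=l.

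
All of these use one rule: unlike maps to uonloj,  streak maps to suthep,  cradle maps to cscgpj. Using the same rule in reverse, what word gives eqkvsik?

episode

The shift increases by 1 at each position, starting from +0: 0, 1, 2, ….
Decoding eqkvsik: e−0=e, q−1=p, k−2=i, v−3=s, s−4=o, i−5=d, k−6=e.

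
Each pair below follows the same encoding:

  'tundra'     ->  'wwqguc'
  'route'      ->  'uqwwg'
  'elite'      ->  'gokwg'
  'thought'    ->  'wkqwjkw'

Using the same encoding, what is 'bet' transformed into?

egw

The shift depends on letter class: consonant t→w is +3, but vowel u→w is +2. The rule splits by letter class: vowels +2, consonants +3.
Applying it to bet: b(cons)+3=e, e(vowel)+2=g, t(cons)+3=w.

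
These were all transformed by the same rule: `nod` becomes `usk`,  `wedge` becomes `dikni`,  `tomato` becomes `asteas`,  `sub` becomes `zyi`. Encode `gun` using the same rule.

nyu

The shift depends on letter class: consonant n→u is +7, but vowel o→s is +4. The rule splits by letter class: vowels +4, consonants +7.
For gun: g(cons)+7=n, u(vowel)+4=y, n(cons)+7=u.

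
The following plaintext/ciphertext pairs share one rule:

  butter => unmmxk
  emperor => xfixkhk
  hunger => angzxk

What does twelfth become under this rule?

mpxeyma

Compare letters: b→u is +19, u→n is +19, t→m is +19 — a constant shift. This is a Caesar cipher with shift 19.
For twelfth: t+19=m, w+19=p, e+19=x, l+19=e, f+19=y, t+19=m, h+19=a.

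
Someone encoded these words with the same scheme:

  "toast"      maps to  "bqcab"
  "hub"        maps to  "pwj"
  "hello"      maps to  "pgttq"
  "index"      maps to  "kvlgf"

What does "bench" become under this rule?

The shift depends on letter class: consonant t→b is +8, but vowel o→q is +2. The rule splits by letter class: vowels +2, consonants +8.
On bench: b(cons)+8=j, e(vowel)+2=g, n(cons)+8=v, c(cons)+8=k, h(cons)+8=p.

jgvkp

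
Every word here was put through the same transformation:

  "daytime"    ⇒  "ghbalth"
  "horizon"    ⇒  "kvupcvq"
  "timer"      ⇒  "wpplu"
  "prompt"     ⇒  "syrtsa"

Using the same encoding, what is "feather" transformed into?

Shifts by position in daytime: pos 0: d→g (+3), pos 1: a→h (+7), pos 2: y→b (+3), pos 3: t→a (+7) — repeating every 2. The shifts repeat in a cycle of length 2: positions 0,1,… shift by +3, +7, then the pattern repeats.
On feather: f+3=i, e+7=l, a+3=d, t+7=a, h+3=k, e+7=l, r+3=u.

ildaklu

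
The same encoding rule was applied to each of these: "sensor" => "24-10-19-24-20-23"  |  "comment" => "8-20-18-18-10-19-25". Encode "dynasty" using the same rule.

9-30-19-6-24-25-30

s is letter #19 and maps to 24: an offset of 5. Letters become their 1-based position plus 5 (so a→6, b→7, …).
On dynasty: d=4→9, y=25→30, n=14→19, a=1→6, s=19→24, t=20→25, y=25→30.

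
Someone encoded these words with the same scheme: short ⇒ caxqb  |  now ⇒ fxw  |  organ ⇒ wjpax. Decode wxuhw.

The output letters match the input read backwards, each shifted +9: short reversed is trohs. Read the word backwards and shift each letter +9.
Undoing it on wxuhw: shift back: w−9=n, x−9=o, u−9=l, h−9=y, w−9=n → nolyn; then reverse → nylon.

nylon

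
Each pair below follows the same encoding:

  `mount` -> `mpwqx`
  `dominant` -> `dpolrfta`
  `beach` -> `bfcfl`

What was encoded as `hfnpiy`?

helmet

In mount: m→m is +0, o→p is +1, u→w is +2, n→q is +3 — the shift increases by 1 each position. Each letter shifts forward by its position index (0, 1, 2, …) — the shift grows by one for each successive letter.
Reversing it on hfnpiy: h−0=h, f−1=e, n−2=l, p−3=m, i−4=e, y−5=t.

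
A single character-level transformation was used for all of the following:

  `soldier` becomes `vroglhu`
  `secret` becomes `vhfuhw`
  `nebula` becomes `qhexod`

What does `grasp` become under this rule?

judvs

Compare letters: s→v is +3, o→r is +3, l→o is +3 — a constant shift. This is a Caesar cipher with shift 3.
Applying it to grasp: g+3=j, r+3=u, a+3=d, s+3=v, p+3=s.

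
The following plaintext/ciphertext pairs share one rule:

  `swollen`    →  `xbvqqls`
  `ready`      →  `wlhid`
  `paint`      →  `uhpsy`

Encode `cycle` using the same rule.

hdhql

The rule splits by letter class: vowels +7, consonants +5.
Applying it to cycle: c(cons)+5=h, y(cons)+5=d, c(cons)+5=h, l(cons)+5=q, e(vowel)+7=l.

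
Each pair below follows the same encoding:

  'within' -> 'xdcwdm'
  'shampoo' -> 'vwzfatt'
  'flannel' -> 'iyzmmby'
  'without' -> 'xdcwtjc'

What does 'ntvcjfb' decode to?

This is an affine cipher: with a=0,…,z=25, each position x becomes (7x+25) mod 26.
Undoing it on ntvcjfb: n(13)→15·(13−25)≡2=c; t(19)→15·(19−25)≡14=o; v(21)→15·(21−25)≡18=s; c(2)→15·(2−25)≡19=t; j(9)→15·(9−25)≡20=u; f(5)→15·(5−25)≡12=m; b(1)→15·(1−25)≡4=e (all mod 26).

costume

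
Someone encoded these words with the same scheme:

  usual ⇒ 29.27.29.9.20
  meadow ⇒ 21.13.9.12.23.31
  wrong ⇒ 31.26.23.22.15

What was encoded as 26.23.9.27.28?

u is letter #21 and maps to 29: an offset of 8. Letters become their 1-based position plus 8 (so a→9, b→10, …).
Reversing it on 26.23.9.27.28: 26→(26−8)÷1=18=r, 23→(23−8)÷1=15=o, 9→(9−8)÷1=1=a, 27→(27−8)÷1=19=s, 28→(28−8)÷1=20=t.

roast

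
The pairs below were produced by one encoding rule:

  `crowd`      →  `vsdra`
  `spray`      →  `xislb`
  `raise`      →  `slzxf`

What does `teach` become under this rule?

c(2)→v(21) and r(17)→s(18) fit y≡5x+11 (mod 26); the inverse of 5 mod 26 is 21. Each letter's alphabet position (a=0..z=25) is mapped through 5·x+11 mod 26 — an affine cipher.
Applying it to teach: t(19)→5·19+11≡2=c; e(4)→5·4+11≡5=f; a(0)→5·0+11≡11=l; c(2)→5·2+11≡21=v; h(7)→5·7+11≡20=u (all mod 26).

cflvu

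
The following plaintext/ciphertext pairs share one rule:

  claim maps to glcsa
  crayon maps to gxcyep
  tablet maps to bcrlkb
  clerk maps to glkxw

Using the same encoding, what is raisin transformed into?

c(2)→g(6) and l(11)→l(11) fit y≡15x+2 (mod 26); the inverse of 15 mod 26 is 7. Each letter's alphabet position (a=0..z=25) is mapped through 15·x+2 mod 26 — an affine cipher.
For raisin: r(17)→15·17+2≡23=x; a(0)→15·0+2≡2=c; i(8)→15·8+2≡18=s; s(18)→15·18+2≡12=m; i(8)→15·8+2≡18=s; n(13)→15·13+2≡15=p (all mod 26).

xcsmsp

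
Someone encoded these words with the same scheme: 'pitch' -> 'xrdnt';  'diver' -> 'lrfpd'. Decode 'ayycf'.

sport

Letter i (0-indexed) is shifted by i+8, so successive shifts are 8, 9, 10, ….
Undoing it on ayycf: a−8=s, y−9=p, y−10=o, c−11=r, f−12=t.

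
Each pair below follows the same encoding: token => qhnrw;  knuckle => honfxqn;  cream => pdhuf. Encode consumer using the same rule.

uhpxvqrf

The word is reversed, then every letter is shifted forward by 3.
Applying it to consumer: reverse → remusnoc; then shift: r+3=u, e+3=h, m+3=p, u+3=x, s+3=v, n+3=q, o+3=r, c+3=f.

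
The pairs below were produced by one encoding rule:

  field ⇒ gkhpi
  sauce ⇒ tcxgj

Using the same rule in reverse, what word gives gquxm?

forth

In field: f→g is +1, i→k is +2, e→h is +3, l→p is +4 — the shift increases by 1 each position. Each letter shifts forward by (position + 1), i.e. 1, 2, 3, … — the shift grows by one for each successive letter.
Decoding gquxm: g−1=f, q−2=o, u−3=r, x−4=t, m−5=h.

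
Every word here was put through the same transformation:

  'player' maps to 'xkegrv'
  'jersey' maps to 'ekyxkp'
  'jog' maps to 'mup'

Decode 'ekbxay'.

Two steps: reverse the string, then apply a Caesar shift of +6.
Decoding ekbxay: shift back: e−6=y, k−6=e, b−6=v, x−6=r, a−6=u, y−6=s → yevrus; then reverse → survey.

survey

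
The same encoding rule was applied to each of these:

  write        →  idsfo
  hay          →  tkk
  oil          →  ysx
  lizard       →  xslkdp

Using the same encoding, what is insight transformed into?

The shift depends on letter class: consonant w→i is +12, but vowel i→s is +10. Vowels shift forward by 10 and consonants shift forward by 12.
On insight: i(vowel)+10=s, n(cons)+12=z, s(cons)+12=e, i(vowel)+10=s, g(cons)+12=s, h(cons)+12=t, t(cons)+12=f.

szesstf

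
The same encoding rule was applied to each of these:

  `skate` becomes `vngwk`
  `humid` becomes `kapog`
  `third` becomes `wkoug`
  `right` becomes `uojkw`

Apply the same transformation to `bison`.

eovuq

The shift depends on letter class: consonant s→v is +3, but vowel a→g is +6. Two shifts are in play — +6 for a/e/i/o/u, +3 for every other letter.
Applying it to bison: b(cons)+3=e, i(vowel)+6=o, s(cons)+3=v, o(vowel)+6=u, n(cons)+3=q.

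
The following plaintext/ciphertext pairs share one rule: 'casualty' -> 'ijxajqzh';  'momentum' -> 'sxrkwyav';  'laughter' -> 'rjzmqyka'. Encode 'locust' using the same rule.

It's a Vigenère-style cipher with numeric key [6,9,5]: position i shifts by key[i mod 3].
For locust: l+6=r, o+9=x, c+5=h, u+6=a, s+9=b, t+5=y.

rxhaby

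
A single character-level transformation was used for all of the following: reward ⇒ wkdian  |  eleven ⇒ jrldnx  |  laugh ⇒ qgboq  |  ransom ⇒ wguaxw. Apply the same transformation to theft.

In reward: r→w is +5, e→k is +6, w→d is +7, a→i is +8 — the shift increases by 1 each position. Letter i (0-indexed) is shifted by i+5, so successive shifts are 5, 6, 7, ….
For theft: t+5=y, h+6=n, e+7=l, f+8=n, t+9=c.

ynlnc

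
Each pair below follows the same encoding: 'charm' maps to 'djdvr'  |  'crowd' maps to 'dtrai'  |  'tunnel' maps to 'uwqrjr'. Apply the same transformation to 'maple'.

ncspj

In charm: c→d is +1, h→j is +2, a→d is +3, r→v is +4 — the shift increases by 1 each position. Letter i (0-indexed) is shifted by i+1, so successive shifts are 1, 2, 3, ….
For maple: m+1=n, a+2=c, p+3=s, l+4=p, e+5=j.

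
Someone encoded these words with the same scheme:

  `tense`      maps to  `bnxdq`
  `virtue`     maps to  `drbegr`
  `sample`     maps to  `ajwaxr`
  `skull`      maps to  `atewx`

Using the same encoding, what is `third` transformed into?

In tense: t→b is +8, e→n is +9, n→x is +10, s→d is +11 — the shift increases by 1 each position. Letter i (0-indexed) is shifted by i+8, so successive shifts are 8, 9, 10, ….
Applying it to third: t+8=b, h+9=q, i+10=s, r+11=c, d+12=p.

bqscp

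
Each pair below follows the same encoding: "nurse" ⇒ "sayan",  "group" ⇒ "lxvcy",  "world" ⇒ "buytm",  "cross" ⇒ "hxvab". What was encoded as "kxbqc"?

fruit

In nurse: n→s is +5, u→a is +6, r→y is +7, s→a is +8 — the shift increases by 1 each position. Each letter shifts forward by (position + 5), i.e. 5, 6, 7, … — the shift grows by one for each successive letter.
Reversing it on kxbqc: k−5=f, x−6=r, b−7=u, q−8=i, c−9=t.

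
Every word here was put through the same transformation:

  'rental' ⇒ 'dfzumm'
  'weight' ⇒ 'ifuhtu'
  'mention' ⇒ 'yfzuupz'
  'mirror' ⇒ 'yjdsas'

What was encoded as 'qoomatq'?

enclose

It's a Vigenère-style cipher with numeric key [12,1]: position i shifts by key[i mod 2].
Decoding qoomatq: q−12=e, o−1=n, o−12=c, m−1=l, a−12=o, t−1=s, q−12=e.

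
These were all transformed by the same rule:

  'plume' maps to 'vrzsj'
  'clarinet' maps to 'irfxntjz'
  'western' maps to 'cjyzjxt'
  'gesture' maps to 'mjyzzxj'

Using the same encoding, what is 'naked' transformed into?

tfqjj

The shift depends on letter class: consonant p→v is +6, but vowel u→z is +5. Two shifts are in play — +5 for a/e/i/o/u, +6 for every other letter.
Applying it to naked: n(cons)+6=t, a(vowel)+5=f, k(cons)+6=q, e(vowel)+5=j, d(cons)+6=j.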